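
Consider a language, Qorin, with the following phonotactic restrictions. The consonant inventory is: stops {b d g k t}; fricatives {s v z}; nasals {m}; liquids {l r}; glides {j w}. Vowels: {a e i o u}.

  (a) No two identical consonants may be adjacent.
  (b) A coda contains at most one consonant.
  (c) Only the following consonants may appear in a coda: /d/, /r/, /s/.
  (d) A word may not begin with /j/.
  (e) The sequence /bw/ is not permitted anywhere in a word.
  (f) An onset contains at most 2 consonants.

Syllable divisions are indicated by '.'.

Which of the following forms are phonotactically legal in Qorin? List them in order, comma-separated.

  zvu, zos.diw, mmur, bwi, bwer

zvu

zvu — σ1 onset /zv/ (2C), coda /∅/ ok → phonotactically legal
zos.diw — violates constraint (c): syllable 2 coda contains /w/, which is not a licensed coda consonant → phonotactically illegal
mmur — violates constraint (a): adjacent identical consonants /mm/ → phonotactically illegal
bwi — violates constraint (e): contains banned sequence /bw/ → phonotactically illegal
bwer — violates constraint (e): contains banned sequence /bw/ → phonotactically illegal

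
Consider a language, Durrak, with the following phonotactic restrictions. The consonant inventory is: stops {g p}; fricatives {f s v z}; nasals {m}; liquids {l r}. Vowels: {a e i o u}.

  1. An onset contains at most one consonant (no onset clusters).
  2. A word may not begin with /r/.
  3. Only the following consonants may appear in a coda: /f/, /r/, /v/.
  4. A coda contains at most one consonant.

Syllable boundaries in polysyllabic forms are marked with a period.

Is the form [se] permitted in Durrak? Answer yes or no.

[se] — σ1 onset /s/, coda /∅/ ok → permitted

yes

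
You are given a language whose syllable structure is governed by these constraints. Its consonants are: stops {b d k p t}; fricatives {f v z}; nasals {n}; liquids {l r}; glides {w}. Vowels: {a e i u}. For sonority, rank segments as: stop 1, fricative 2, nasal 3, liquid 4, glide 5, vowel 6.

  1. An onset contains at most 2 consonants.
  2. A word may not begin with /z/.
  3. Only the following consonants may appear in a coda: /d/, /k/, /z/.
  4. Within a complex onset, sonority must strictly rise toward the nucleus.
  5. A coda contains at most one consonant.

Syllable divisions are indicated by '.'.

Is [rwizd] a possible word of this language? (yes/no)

[rwizd] — violates constraint 5: syllable 1 coda /zd/ has 2 consonants (> 1) → phonotactically illegal

no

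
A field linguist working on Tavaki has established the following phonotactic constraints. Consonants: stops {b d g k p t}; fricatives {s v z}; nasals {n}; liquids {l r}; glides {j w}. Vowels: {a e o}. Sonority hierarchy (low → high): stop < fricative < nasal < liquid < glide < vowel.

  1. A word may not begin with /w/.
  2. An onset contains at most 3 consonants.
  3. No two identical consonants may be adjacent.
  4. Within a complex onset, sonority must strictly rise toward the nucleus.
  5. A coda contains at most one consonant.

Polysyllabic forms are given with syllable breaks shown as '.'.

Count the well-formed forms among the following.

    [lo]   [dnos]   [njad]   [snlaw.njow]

4

[lo] — σ1 onset /l/, coda /∅/ ok → well-formed
[dnos] — σ1 onset /dn/ (1→3 rises), coda /s/ ok → well-formed
[njad] — σ1 onset /nj/ (3→5 rises), coda /d/ ok → well-formed
[snlaw.njow] — σ1 onset /snl/ (2→3→4 rises), coda /w/ ok; σ2 onset /nj/ (3→5 rises), coda /w/ ok → well-formed
Well-formed: [lo], [dnos], [njad], [snlaw.njow] → 4.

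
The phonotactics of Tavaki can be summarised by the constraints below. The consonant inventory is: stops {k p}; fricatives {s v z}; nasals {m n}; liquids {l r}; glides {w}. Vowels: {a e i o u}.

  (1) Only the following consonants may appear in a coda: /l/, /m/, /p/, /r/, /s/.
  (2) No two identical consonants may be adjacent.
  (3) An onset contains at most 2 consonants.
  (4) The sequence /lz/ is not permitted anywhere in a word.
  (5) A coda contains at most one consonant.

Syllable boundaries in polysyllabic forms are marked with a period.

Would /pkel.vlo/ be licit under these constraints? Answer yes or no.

yes

/pkel.vlo/ — σ1 onset /pk/ (2C), coda /l/ ok; σ2 onset /vl/ (2C), coda /∅/ ok → licit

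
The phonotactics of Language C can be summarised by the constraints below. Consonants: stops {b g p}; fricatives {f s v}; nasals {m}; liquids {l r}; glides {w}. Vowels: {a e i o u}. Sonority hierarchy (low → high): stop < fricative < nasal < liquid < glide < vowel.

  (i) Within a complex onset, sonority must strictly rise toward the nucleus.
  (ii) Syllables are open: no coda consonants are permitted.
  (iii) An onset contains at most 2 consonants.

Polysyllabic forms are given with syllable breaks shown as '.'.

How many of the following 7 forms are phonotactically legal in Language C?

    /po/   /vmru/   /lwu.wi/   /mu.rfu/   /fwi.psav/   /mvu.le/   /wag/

2

/po/ — σ1 onset /p/, coda /∅/ ok → phonotactically legal
/vmru/ — violates constraint (iii): syllable 1 onset /vmr/ has 3 consonants (> 2) → phonotactically illegal
/lwu.wi/ — σ1 onset /lw/ (4→5 rises), coda /∅/ ok; σ2 onset /w/, coda /∅/ ok → phonotactically legal
/mu.rfu/ — violates constraint (i): syllable 2 onset /rf/: /r/ (liquid, 4) → /f/ (fricative, 2) does not rise → phonotactically illegal
/fwi.psav/ — violates constraint (ii): syllable 2 coda /v/ has 1 consonant (> 0) → phonotactically illegal
/mvu.le/ — violates constraint (i): syllable 1 onset /mv/: /m/ (nasal, 3) → /v/ (fricative, 2) does not rise → phonotactically illegal
/wag/ — violates constraint (ii): syllable 1 coda /g/ has 1 consonant (> 0) → phonotactically illegal
Phonotactically legal: /po/, /lwu.wi/ → 2.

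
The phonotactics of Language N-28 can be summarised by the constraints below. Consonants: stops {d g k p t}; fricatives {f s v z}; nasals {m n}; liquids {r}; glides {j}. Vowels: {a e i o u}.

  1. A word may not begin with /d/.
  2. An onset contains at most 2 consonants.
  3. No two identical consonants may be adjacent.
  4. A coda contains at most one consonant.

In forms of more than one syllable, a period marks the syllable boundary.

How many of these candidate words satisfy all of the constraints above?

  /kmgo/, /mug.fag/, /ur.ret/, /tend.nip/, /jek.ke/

1

/kmgo/ — violates constraint 2: syllable 1 onset /kmg/ has 3 consonants (> 2) → phonotactically illegal
/mug.fag/ — σ1 onset /m/, coda /g/ ok; σ2 onset /f/, coda /g/ ok → phonotactically legal
/ur.ret/ — violates constraint 3: adjacent identical consonants /rr/ → phonotactically illegal
/tend.nip/ — violates constraint 4: syllable 1 coda /nd/ has 2 consonants (> 1) → phonotactically illegal
/jek.ke/ — violates constraint 3: adjacent identical consonants /kk/ → phonotactically illegal
Phonotactically legal: /mug.fag/ → 1.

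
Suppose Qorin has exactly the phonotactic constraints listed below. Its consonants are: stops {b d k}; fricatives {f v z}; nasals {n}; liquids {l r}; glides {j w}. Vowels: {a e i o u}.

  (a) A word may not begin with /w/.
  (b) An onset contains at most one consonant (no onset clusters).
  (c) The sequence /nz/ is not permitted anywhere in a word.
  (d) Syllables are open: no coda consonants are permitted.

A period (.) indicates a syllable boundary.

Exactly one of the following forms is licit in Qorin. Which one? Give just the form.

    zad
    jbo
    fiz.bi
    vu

zad — violates constraint (d): syllable 1 coda /d/ has 1 consonant (> 0) → illicit
jbo — violates constraint (b): syllable 1 onset /jb/ has 2 consonants (> 1) → illicit
fiz.bi — violates constraint (d): syllable 1 coda /z/ has 1 consonant (> 0) → illicit
vu — σ1 onset /v/, coda /∅/ ok → licit

vu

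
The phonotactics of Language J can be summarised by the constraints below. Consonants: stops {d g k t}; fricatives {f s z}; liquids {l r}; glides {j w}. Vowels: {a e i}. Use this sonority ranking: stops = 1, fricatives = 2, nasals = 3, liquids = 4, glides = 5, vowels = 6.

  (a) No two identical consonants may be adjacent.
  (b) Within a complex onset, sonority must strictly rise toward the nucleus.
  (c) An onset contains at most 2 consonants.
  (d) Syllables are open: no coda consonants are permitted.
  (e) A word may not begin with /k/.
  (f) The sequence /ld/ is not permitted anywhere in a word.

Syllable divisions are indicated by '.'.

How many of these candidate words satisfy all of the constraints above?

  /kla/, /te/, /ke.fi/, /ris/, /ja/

/kla/ — violates constraint (e): word begins with /k/ → phonotactically illegal
/te/ — σ1 onset /t/, coda /∅/ ok → phonotactically legal
/ke.fi/ — violates constraint (e): word begins with /k/ → phonotactically illegal
/ris/ — violates constraint (d): syllable 1 coda /s/ has 1 consonant (> 0) → phonotactically illegal
/ja/ — σ1 onset /j/, coda /∅/ ok → phonotactically legal
Phonotactically legal: /te/, /ja/ → 2.

2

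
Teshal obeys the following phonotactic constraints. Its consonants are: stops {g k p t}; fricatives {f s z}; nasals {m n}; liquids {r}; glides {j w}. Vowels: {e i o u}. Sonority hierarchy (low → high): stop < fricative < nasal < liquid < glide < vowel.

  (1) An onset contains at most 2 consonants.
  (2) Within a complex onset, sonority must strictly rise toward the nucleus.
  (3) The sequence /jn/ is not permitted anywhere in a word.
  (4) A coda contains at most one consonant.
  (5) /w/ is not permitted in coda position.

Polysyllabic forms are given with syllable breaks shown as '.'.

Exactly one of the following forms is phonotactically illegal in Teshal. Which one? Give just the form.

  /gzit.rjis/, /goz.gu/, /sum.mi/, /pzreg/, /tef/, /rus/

/gzit.rjis/ — σ1 onset /gz/ (1→2 rises), coda /t/ ok; σ2 onset /rj/ (4→5 rises), coda /s/ ok → phonotactically legal
/goz.gu/ — σ1 onset /g/, coda /z/ ok; σ2 onset /g/, coda /∅/ ok → phonotactically legal
/sum.mi/ — σ1 onset /s/, coda /m/ ok; σ2 onset /m/, coda /∅/ ok → phonotactically legal
/pzreg/ — violates constraint 1: syllable 1 onset /pzr/ has 3 consonants (> 2) → phonotactically illegal
/tef/ — σ1 onset /t/, coda /f/ ok → phonotactically legal
/rus/ — σ1 onset /r/, coda /s/ ok → phonotactically legal

/pzreg/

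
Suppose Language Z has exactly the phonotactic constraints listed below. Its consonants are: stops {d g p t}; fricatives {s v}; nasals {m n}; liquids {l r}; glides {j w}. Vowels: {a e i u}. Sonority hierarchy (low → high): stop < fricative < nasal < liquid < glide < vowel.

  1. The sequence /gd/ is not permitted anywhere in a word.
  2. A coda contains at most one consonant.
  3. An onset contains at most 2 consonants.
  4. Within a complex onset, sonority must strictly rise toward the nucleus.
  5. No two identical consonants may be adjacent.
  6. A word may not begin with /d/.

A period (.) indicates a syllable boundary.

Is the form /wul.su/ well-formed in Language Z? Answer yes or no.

yes

/wul.su/ — σ1 onset /w/, coda /l/ ok; σ2 onset /s/, coda /∅/ ok → well-formed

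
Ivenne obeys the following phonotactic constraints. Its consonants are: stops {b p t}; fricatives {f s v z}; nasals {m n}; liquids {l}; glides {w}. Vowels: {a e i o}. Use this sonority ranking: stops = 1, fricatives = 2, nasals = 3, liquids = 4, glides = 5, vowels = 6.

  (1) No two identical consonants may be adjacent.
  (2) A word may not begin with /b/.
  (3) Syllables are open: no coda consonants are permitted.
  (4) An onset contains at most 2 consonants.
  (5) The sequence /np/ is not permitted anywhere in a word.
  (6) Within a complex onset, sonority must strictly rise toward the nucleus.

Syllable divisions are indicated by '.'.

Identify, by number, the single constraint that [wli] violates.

6

[wli]: syllable 1 onset /wl/: /w/ (glide, 5) → /l/ (liquid, 4) does not rise.
This is a violation of constraint 6: "Within a complex onset, sonority must strictly rise toward the nucleus."
The remaining constraints (1, 2, 3, 4, 5) are satisfied.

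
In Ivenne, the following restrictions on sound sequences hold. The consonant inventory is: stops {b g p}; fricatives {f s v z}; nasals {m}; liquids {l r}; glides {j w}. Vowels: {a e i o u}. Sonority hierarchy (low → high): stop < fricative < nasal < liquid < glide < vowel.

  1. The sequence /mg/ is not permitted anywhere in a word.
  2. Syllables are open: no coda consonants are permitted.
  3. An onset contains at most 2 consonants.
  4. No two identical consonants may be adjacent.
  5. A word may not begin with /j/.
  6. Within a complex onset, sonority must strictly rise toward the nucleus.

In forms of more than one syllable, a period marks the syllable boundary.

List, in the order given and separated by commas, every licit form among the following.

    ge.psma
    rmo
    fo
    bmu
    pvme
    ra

fo, bmu, ra

ge.psma — violates constraint 3: syllable 2 onset /psm/ has 3 consonants (> 2) → illicit
rmo — violates constraint 6: syllable 1 onset /rm/: /r/ (liquid, 4) → /m/ (nasal, 3) does not rise → illicit
fo — σ1 onset /f/, coda /∅/ ok → licit
bmu — σ1 onset /bm/ (1→3 rises), coda /∅/ ok → licit
pvme — violates constraint 3: syllable 1 onset /pvm/ has 3 consonants (> 2) → illicit
ra — σ1 onset /r/, coda /∅/ ok → licit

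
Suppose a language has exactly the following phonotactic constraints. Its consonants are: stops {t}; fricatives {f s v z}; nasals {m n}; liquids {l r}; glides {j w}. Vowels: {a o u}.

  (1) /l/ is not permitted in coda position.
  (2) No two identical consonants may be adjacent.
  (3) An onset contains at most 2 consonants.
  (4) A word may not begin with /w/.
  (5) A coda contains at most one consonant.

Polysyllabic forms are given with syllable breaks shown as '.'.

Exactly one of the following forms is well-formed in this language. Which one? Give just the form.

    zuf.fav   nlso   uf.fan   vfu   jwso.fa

vfu

zuf.fav — violates constraint 2: adjacent identical consonants /ff/ → ill-formed
nlso — violates constraint 3: syllable 1 onset /nls/ has 3 consonants (> 2) → ill-formed
uf.fan — violates constraint 2: adjacent identical consonants /ff/ → ill-formed
vfu — σ1 onset /vf/ (2C), coda /∅/ ok → well-formed
jwso.fa — violates constraint 3: syllable 1 onset /jws/ has 3 consonants (> 2) → ill-formed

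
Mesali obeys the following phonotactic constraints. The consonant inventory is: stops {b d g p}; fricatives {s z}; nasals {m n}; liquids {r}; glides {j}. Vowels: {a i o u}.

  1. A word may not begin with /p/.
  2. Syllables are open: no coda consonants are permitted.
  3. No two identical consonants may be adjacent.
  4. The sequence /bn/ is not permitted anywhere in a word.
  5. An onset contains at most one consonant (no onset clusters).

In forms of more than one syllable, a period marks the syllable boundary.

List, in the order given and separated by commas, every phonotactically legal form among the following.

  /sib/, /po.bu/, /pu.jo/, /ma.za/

/ma.za/

/sib/ — violates constraint 2: syllable 1 coda /b/ has 1 consonant (> 0) → phonotactically illegal
/po.bu/ — violates constraint 1: word begins with /p/ → phonotactically illegal
/pu.jo/ — violates constraint 1: word begins with /p/ → phonotactically illegal
/ma.za/ — σ1 onset /m/, coda /∅/ ok; σ2 onset /z/, coda /∅/ ok → phonotactically legal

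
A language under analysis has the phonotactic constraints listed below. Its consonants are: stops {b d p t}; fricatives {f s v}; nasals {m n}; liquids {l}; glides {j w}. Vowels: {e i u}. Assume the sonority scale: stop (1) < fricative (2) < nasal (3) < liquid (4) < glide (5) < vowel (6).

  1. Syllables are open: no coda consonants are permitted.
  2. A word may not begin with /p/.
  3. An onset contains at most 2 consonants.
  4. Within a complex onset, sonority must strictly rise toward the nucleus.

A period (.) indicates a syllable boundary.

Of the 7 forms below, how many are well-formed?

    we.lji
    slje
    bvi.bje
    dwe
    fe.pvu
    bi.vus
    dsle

we.lji — σ1 onset /w/, coda /∅/ ok; σ2 onset /lj/ (4→5 rises), coda /∅/ ok → well-formed
slje — violates constraint 3: syllable 1 onset /slj/ has 3 consonants (> 2) → ill-formed
bvi.bje — σ1 onset /bv/ (1→2 rises), coda /∅/ ok; σ2 onset /bj/ (1→5 rises), coda /∅/ ok → well-formed
dwe — σ1 onset /dw/ (1→5 rises), coda /∅/ ok → well-formed
fe.pvu — σ1 onset /f/, coda /∅/ ok; σ2 onset /pv/ (1→2 rises), coda /∅/ ok → well-formed
bi.vus — violates constraint 1: syllable 2 coda /s/ has 1 consonant (> 0) → ill-formed
dsle — violates constraint 3: syllable 1 onset /dsl/ has 3 consonants (> 2) → ill-formed
Well-formed: we.lji, bvi.bje, dwe, fe.pvu → 4.

4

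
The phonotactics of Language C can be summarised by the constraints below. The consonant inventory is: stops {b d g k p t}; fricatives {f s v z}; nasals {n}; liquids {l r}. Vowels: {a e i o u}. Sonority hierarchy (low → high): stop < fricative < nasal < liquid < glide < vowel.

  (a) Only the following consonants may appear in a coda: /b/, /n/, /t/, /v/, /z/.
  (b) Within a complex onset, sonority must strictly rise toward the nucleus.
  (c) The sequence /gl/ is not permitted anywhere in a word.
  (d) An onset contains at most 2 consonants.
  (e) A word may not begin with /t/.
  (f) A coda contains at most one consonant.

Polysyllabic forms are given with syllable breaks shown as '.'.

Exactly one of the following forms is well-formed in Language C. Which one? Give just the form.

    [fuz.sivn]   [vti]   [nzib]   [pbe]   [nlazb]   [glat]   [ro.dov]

[fuz.sivn] — violates constraint (f): syllable 2 coda /vn/ has 2 consonants (> 1) → ill-formed
[vti] — violates constraint (b): syllable 1 onset /vt/: /v/ (fricative, 2) → /t/ (stop, 1) does not rise → ill-formed
[nzib] — violates constraint (b): syllable 1 onset /nz/: /n/ (nasal, 3) → /z/ (fricative, 2) does not rise → ill-formed
[pbe] — violates constraint (b): syllable 1 onset /pb/: /p/ (stop, 1) → /b/ (stop, 1) does not rise → ill-formed
[nlazb] — violates constraint (f): syllable 1 coda /zb/ has 2 consonants (> 1) → ill-formed
[glat] — violates constraint (c): contains banned sequence /gl/ → ill-formed
[ro.dov] — σ1 onset /r/, coda /∅/ ok; σ2 onset /d/, coda /v/ ok → well-formed

[ro.dov]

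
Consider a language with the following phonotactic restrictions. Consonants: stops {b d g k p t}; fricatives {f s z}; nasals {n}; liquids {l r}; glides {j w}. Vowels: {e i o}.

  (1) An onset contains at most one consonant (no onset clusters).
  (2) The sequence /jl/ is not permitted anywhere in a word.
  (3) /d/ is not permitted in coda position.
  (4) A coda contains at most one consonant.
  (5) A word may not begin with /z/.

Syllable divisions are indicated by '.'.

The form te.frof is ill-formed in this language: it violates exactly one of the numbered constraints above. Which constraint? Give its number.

1

te.frof: syllable 2 onset /fr/ has 2 consonants (> 1).
This is a violation of constraint 1: "An onset contains at most one consonant (no onset clusters)."
The remaining constraints (2, 3, 4, 5) are satisfied.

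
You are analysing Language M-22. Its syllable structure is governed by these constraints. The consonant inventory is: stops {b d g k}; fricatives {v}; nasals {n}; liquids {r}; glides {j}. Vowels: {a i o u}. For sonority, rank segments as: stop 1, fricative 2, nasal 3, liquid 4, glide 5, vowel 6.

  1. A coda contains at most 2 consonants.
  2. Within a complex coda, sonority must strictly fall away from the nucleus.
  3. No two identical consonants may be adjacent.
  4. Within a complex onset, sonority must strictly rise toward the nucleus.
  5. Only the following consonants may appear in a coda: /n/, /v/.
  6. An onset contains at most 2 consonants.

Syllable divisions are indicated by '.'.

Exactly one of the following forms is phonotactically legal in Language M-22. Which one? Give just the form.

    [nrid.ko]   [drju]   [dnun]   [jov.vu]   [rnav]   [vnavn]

[dnun]

[nrid.ko] — violates constraint 5: syllable 1 coda contains /d/, which is not a licensed coda consonant → phonotactically illegal
[drju] — violates constraint 6: syllable 1 onset /drj/ has 3 consonants (> 2) → phonotactically illegal
[dnun] — σ1 onset /dn/ (1→3 rises), coda /n/ ok → phonotactically legal
[jov.vu] — violates constraint 3: adjacent identical consonants /vv/ → phonotactically illegal
[rnav] — violates constraint 4: syllable 1 onset /rn/: /r/ (liquid, 4) → /n/ (nasal, 3) does not rise → phonotactically illegal
[vnavn] — violates constraint 2: syllable 1 coda /vn/: /v/ (fricative, 2) → /n/ (nasal, 3) does not fall → phonotactically illegal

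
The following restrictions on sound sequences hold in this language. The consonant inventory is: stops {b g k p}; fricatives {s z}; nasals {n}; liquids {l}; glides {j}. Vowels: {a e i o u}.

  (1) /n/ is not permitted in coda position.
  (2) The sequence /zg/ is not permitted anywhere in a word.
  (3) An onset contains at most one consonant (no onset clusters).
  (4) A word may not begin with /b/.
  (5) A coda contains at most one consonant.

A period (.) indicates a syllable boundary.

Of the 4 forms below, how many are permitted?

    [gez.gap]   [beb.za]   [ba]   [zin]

[gez.gap] — violates constraint 2: contains banned sequence /zg/ → not permitted
[beb.za] — violates constraint 4: word begins with /b/ → not permitted
[ba] — violates constraint 4: word begins with /b/ → not permitted
[zin] — violates constraint 1: syllable 1 coda contains /n/ → not permitted
No form is permitted → 0.

0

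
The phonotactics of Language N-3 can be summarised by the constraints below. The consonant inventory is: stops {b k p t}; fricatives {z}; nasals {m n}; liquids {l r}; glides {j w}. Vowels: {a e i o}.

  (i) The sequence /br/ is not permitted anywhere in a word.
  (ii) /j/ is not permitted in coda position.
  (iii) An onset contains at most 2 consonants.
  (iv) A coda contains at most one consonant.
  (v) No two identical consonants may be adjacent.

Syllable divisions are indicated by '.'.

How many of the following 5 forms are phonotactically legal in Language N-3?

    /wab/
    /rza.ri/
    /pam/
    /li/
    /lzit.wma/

5

/wab/ — σ1 onset /w/, coda /b/ ok → phonotactically legal
/rza.ri/ — σ1 onset /rz/ (2C), coda /∅/ ok; σ2 onset /r/, coda /∅/ ok → phonotactically legal
/pam/ — σ1 onset /p/, coda /m/ ok → phonotactically legal
/li/ — σ1 onset /l/, coda /∅/ ok → phonotactically legal
/lzit.wma/ — σ1 onset /lz/ (2C), coda /t/ ok; σ2 onset /wm/ (2C), coda /∅/ ok → phonotactically legal
Phonotactically legal: /wab/, /rza.ri/, /pam/, /li/, /lzit.wma/ → 5.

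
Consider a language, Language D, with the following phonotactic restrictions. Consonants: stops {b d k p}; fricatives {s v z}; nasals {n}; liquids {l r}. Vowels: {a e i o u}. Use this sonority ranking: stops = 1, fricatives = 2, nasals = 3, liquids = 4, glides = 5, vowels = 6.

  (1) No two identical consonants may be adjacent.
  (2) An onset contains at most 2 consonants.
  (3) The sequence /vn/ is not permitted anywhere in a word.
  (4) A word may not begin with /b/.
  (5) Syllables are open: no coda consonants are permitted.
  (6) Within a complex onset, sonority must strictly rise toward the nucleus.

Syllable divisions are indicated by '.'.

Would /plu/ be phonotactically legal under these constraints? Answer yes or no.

yes

/plu/ — σ1 onset /pl/ (1→4 rises), coda /∅/ ok → phonotactically legal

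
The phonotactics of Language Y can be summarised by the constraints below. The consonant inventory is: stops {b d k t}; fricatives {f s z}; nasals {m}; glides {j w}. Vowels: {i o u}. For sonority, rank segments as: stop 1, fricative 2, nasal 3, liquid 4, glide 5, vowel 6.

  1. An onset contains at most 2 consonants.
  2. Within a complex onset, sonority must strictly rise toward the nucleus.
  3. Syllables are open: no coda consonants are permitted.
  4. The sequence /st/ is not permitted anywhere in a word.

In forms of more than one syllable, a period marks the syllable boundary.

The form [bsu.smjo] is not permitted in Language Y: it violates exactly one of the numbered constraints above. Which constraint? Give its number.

1

[bsu.smjo]: syllable 2 onset /smj/ has 3 consonants (> 2).
This is a violation of constraint 1: "An onset contains at most 2 consonants."
The remaining constraints (2, 3, 4) are satisfied.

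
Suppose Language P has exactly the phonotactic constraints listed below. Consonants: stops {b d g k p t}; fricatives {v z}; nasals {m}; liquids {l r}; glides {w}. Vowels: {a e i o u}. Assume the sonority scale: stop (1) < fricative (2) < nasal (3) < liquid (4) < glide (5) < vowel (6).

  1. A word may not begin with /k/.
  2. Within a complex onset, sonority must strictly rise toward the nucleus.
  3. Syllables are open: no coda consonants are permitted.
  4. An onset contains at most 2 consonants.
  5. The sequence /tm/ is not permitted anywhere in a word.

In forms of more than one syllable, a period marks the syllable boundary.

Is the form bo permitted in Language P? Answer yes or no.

yes

bo — σ1 onset /b/, coda /∅/ ok → permitted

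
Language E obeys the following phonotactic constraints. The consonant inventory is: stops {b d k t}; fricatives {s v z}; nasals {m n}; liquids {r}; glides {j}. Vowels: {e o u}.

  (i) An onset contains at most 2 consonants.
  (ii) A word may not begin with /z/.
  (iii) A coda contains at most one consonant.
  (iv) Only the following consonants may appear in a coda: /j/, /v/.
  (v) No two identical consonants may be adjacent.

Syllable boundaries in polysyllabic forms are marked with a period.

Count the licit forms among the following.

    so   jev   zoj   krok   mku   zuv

3

so — σ1 onset /s/, coda /∅/ ok → licit
jev — σ1 onset /j/, coda /v/ ok → licit
zoj — violates constraint (ii): word begins with /z/ → illicit
krok — violates constraint (iv): syllable 1 coda contains /k/, which is not a licensed coda consonant → illicit
mku — σ1 onset /mk/ (2C), coda /∅/ ok → licit
zuv — violates constraint (ii): word begins with /z/ → illicit
Licit: so, jev, mku → 3.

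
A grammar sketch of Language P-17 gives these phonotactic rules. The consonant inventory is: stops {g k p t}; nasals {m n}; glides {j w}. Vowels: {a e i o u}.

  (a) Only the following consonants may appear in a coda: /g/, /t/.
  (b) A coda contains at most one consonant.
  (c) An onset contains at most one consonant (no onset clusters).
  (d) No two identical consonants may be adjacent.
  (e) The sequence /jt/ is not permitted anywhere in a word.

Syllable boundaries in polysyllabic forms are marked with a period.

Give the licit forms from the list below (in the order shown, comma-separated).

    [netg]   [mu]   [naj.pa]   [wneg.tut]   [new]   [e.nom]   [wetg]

[mu]

[netg] — violates constraint (b): syllable 1 coda /tg/ has 2 consonants (> 1) → illicit
[mu] — σ1 onset /m/, coda /∅/ ok → licit
[naj.pa] — violates constraint (a): syllable 1 coda contains /j/, which is not a licensed coda consonant → illicit
[wneg.tut] — violates constraint (c): syllable 1 onset /wn/ has 2 consonants (> 1) → illicit
[new] — violates constraint (a): syllable 1 coda contains /w/, which is not a licensed coda consonant → illicit
[e.nom] — violates constraint (a): syllable 2 coda contains /m/, which is not a licensed coda consonant → illicit
[wetg] — violates constraint (b): syllable 1 coda /tg/ has 2 consonants (> 1) → illicit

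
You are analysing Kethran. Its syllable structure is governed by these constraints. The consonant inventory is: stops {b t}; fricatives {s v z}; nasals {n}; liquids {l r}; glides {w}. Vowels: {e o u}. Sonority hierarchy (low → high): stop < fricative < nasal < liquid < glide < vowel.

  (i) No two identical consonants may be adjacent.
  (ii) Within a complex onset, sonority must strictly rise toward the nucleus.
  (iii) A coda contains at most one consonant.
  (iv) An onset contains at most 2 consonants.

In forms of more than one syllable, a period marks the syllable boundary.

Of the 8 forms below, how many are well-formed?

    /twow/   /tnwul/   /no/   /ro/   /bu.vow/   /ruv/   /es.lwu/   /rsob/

6

/twow/ — σ1 onset /tw/ (1→5 rises), coda /w/ ok → well-formed
/tnwul/ — violates constraint (iv): syllable 1 onset /tnw/ has 3 consonants (> 2) → ill-formed
/no/ — σ1 onset /n/, coda /∅/ ok → well-formed
/ro/ — σ1 onset /r/, coda /∅/ ok → well-formed
/bu.vow/ — σ1 onset /b/, coda /∅/ ok; σ2 onset /v/, coda /w/ ok → well-formed
/ruv/ — σ1 onset /r/, coda /v/ ok → well-formed
/es.lwu/ — σ1 onset /∅/, coda /s/ ok; σ2 onset /lw/ (4→5 rises), coda /∅/ ok → well-formed
/rsob/ — violates constraint (ii): syllable 1 onset /rs/: /r/ (liquid, 4) → /s/ (fricative, 2) does not rise → ill-formed
Well-formed: /twow/, /no/, /ro/, /bu.vow/, /ruv/, /es.lwu/ → 6.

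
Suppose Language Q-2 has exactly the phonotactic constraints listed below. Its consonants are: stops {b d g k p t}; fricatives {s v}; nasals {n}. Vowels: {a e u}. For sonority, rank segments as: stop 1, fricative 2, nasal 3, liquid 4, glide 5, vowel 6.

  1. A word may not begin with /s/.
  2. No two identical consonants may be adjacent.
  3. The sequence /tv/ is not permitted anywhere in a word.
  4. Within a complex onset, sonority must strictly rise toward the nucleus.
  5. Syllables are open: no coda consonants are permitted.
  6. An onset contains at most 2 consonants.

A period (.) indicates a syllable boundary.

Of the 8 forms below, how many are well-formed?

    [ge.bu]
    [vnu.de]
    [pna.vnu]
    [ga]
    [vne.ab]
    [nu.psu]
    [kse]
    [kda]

6

[ge.bu] — σ1 onset /g/, coda /∅/ ok; σ2 onset /b/, coda /∅/ ok → well-formed
[vnu.de] — σ1 onset /vn/ (2→3 rises), coda /∅/ ok; σ2 onset /d/, coda /∅/ ok → well-formed
[pna.vnu] — σ1 onset /pn/ (1→3 rises), coda /∅/ ok; σ2 onset /vn/ (2→3 rises), coda /∅/ ok → well-formed
[ga] — σ1 onset /g/, coda /∅/ ok → well-formed
[vne.ab] — violates constraint 5: syllable 2 coda /b/ has 1 consonant (> 0) → ill-formed
[nu.psu] — σ1 onset /n/, coda /∅/ ok; σ2 onset /ps/ (1→2 rises), coda /∅/ ok → well-formed
[kse] — σ1 onset /ks/ (1→2 rises), coda /∅/ ok → well-formed
[kda] — violates constraint 4: syllable 1 onset /kd/: /k/ (stop, 1) → /d/ (stop, 1) does not rise → ill-formed
Well-formed: [ge.bu], [vnu.de], [pna.vnu], [ga], [nu.psu], [kse] → 6.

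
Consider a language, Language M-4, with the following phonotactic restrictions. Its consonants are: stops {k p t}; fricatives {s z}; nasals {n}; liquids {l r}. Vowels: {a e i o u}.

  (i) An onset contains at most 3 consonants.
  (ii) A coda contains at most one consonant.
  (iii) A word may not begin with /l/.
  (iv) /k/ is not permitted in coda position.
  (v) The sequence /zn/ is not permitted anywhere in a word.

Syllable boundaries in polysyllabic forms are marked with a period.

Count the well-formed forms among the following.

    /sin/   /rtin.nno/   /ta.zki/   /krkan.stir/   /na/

/sin/ — σ1 onset /s/, coda /n/ ok → well-formed
/rtin.nno/ — σ1 onset /rt/ (2C), coda /n/ ok; σ2 onset /nn/ (2C), coda /∅/ ok → well-formed
/ta.zki/ — σ1 onset /t/, coda /∅/ ok; σ2 onset /zk/ (2C), coda /∅/ ok → well-formed
/krkan.stir/ — σ1 onset /krk/ (3C), coda /n/ ok; σ2 onset /st/ (2C), coda /r/ ok → well-formed
/na/ — σ1 onset /n/, coda /∅/ ok → well-formed
Well-formed: /sin/, /rtin.nno/, /ta.zki/, /krkan.stir/, /na/ → 5.

5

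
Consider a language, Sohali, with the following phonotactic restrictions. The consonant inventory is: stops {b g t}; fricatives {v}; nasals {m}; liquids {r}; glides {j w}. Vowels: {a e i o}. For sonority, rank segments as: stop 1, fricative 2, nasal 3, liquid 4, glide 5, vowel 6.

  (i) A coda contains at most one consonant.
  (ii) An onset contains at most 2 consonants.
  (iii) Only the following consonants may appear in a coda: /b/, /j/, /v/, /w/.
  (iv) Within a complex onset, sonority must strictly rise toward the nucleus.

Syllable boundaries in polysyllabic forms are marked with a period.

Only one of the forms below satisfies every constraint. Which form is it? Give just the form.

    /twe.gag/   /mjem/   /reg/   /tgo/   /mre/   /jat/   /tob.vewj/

/twe.gag/ — violates constraint (iii): syllable 2 coda contains /g/, which is not a licensed coda consonant → ill-formed
/mjem/ — violates constraint (iii): syllable 1 coda contains /m/, which is not a licensed coda consonant → ill-formed
/reg/ — violates constraint (iii): syllable 1 coda contains /g/, which is not a licensed coda consonant → ill-formed
/tgo/ — violates constraint (iv): syllable 1 onset /tg/: /t/ (stop, 1) → /g/ (stop, 1) does not rise → ill-formed
/mre/ — σ1 onset /mr/ (3→4 rises), coda /∅/ ok → well-formed
/jat/ — violates constraint (iii): syllable 1 coda contains /t/, which is not a licensed coda consonant → ill-formed
/tob.vewj/ — violates constraint (i): syllable 2 coda /wj/ has 2 consonants (> 1) → ill-formed

/mre/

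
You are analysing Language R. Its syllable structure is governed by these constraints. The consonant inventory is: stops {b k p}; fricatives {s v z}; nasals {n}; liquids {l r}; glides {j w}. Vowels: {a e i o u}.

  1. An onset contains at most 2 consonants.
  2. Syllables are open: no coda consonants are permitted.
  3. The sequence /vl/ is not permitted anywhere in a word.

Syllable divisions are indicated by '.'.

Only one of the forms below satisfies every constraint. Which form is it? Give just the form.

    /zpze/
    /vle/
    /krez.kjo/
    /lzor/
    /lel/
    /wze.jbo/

/zpze/ — violates constraint 1: syllable 1 onset /zpz/ has 3 consonants (> 2) → ill-formed
/vle/ — violates constraint 3: contains banned sequence /vl/ → ill-formed
/krez.kjo/ — violates constraint 2: syllable 1 coda /z/ has 1 consonant (> 0) → ill-formed
/lzor/ — violates constraint 2: syllable 1 coda /r/ has 1 consonant (> 0) → ill-formed
/lel/ — violates constraint 2: syllable 1 coda /l/ has 1 consonant (> 0) → ill-formed
/wze.jbo/ — σ1 onset /wz/ (2C), coda /∅/ ok; σ2 onset /jb/ (2C), coda /∅/ ok → well-formed

/wze.jbo/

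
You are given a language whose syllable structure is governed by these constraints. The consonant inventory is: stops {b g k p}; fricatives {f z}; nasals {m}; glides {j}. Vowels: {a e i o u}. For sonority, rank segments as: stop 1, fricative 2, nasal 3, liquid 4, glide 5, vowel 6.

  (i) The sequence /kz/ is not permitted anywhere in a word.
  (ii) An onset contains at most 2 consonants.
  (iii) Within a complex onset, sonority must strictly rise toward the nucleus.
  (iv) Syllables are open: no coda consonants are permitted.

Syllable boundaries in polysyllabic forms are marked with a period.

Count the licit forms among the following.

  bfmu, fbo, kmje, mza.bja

bfmu — violates constraint (ii): syllable 1 onset /bfm/ has 3 consonants (> 2) → illicit
fbo — violates constraint (iii): syllable 1 onset /fb/: /f/ (fricative, 2) → /b/ (stop, 1) does not rise → illicit
kmje — violates constraint (ii): syllable 1 onset /kmj/ has 3 consonants (> 2) → illicit
mza.bja — violates constraint (iii): syllable 1 onset /mz/: /m/ (nasal, 3) → /z/ (fricative, 2) does not rise → illicit
No form is licit → 0.

0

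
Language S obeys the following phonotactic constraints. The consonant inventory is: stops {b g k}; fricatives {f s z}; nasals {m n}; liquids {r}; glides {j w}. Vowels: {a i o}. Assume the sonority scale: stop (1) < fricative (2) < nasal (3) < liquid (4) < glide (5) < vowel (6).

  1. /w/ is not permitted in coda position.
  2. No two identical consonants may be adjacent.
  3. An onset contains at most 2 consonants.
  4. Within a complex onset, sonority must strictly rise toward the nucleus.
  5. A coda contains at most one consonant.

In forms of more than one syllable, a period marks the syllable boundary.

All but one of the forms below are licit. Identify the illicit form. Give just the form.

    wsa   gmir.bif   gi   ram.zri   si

wsa

wsa — violates constraint 4: syllable 1 onset /ws/: /w/ (glide, 5) → /s/ (fricative, 2) does not rise → illicit
gmir.bif — σ1 onset /gm/ (1→3 rises), coda /r/ ok; σ2 onset /b/, coda /f/ ok → licit
gi — σ1 onset /g/, coda /∅/ ok → licit
ram.zri — σ1 onset /r/, coda /m/ ok; σ2 onset /zr/ (2→4 rises), coda /∅/ ok → licit
si — σ1 onset /s/, coda /∅/ ok → licit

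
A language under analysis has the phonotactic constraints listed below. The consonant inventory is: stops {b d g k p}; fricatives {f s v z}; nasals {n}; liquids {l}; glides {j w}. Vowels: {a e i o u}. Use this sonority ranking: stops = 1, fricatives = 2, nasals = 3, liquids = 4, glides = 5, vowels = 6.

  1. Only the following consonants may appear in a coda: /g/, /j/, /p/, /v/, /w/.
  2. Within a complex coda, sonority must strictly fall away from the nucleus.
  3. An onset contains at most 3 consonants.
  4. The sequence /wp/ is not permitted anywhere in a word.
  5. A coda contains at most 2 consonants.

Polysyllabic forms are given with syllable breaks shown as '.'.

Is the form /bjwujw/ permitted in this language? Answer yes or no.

no

/bjwujw/ — violates constraint 2: syllable 1 coda /jw/: /j/ (glide, 5) → /w/ (glide, 5) does not fall → not permitted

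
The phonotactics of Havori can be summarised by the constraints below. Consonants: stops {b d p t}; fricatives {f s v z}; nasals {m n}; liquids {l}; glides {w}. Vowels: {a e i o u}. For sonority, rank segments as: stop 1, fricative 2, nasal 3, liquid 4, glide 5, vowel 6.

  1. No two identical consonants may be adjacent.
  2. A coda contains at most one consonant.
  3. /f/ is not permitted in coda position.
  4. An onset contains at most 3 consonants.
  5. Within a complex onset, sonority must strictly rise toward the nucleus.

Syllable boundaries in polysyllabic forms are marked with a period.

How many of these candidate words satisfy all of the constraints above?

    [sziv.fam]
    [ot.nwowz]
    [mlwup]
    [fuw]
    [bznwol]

2

[sziv.fam] — violates constraint 5: syllable 1 onset /sz/: /s/ (fricative, 2) → /z/ (fricative, 2) does not rise → phonotactically illegal
[ot.nwowz] — violates constraint 2: syllable 2 coda /wz/ has 2 consonants (> 1) → phonotactically illegal
[mlwup] — σ1 onset /mlw/ (3→4→5 rises), coda /p/ ok → phonotactically legal
[fuw] — σ1 onset /f/, coda /w/ ok → phonotactically legal
[bznwol] — violates constraint 4: syllable 1 onset /bznw/ has 4 consonants (> 3) → phonotactically illegal
Phonotactically legal: [mlwup], [fuw] → 2.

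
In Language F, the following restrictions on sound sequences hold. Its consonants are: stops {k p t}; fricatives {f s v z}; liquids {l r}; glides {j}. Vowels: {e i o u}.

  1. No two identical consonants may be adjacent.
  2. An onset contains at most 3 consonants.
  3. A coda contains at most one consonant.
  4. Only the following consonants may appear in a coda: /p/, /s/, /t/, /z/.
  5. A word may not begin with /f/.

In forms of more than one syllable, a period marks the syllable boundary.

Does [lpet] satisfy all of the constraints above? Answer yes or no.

[lpet] — σ1 onset /lp/ (2C), coda /t/ ok → well-formed

yes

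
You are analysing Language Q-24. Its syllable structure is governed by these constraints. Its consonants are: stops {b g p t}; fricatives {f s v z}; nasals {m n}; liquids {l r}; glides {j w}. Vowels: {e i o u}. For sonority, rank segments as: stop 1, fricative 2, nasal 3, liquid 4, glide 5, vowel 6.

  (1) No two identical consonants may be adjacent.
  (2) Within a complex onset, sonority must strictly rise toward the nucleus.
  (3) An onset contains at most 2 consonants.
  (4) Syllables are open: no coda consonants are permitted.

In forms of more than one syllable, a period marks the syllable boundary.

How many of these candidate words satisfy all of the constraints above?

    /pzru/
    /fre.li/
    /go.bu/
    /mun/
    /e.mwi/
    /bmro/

/pzru/ — violates constraint 3: syllable 1 onset /pzr/ has 3 consonants (> 2) → illicit
/fre.li/ — σ1 onset /fr/ (2→4 rises), coda /∅/ ok; σ2 onset /l/, coda /∅/ ok → licit
/go.bu/ — σ1 onset /g/, coda /∅/ ok; σ2 onset /b/, coda /∅/ ok → licit
/mun/ — violates constraint 4: syllable 1 coda /n/ has 1 consonant (> 0) → illicit
/e.mwi/ — σ1 onset /∅/, coda /∅/ ok; σ2 onset /mw/ (3→5 rises), coda /∅/ ok → licit
/bmro/ — violates constraint 3: syllable 1 onset /bmr/ has 3 consonants (> 2) → illicit
Licit: /fre.li/, /go.bu/, /e.mwi/ → 3.

3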